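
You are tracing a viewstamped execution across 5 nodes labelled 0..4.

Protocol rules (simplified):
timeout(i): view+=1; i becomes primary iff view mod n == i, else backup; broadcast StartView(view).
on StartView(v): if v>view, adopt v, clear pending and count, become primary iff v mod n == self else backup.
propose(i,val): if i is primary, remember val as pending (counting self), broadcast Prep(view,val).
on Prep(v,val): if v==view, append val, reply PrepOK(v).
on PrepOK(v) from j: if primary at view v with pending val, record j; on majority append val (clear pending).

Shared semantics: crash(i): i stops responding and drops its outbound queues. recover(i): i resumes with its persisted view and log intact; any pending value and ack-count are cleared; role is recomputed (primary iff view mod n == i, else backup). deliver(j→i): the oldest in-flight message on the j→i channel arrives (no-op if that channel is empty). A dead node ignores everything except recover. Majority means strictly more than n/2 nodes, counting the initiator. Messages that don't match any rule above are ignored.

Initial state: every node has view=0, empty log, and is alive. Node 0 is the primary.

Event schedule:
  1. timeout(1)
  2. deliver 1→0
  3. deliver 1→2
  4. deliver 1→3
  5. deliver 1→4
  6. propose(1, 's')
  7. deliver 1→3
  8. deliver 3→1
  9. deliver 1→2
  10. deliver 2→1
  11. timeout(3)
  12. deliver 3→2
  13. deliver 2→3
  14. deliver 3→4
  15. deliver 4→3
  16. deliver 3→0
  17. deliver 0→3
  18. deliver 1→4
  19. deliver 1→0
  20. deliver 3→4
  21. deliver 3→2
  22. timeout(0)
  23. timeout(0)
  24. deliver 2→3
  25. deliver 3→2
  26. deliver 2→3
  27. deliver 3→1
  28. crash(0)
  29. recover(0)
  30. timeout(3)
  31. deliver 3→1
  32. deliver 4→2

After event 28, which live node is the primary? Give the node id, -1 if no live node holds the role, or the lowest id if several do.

2

step 1 timeout(1): 1={prim,v=1,log=-}
step 2 deliver 1→0: 0={back,v=1,log=-}
step 3 deliver 1→2: 2={back,v=1,log=-}
step 4 deliver 1→3: 3={back,v=1,log=-}
step 5 deliver 1→4: 4={back,v=1,log=-}
step 6 propose(1,'s'): —
step 7 deliver 1→3: 3={back,v=1,log=s}
step 8 deliver 3→1: —
step 9 deliver 1→2: 2={back,v=1,log=s}
step 10 deliver 2→1: 1={prim,v=1,log=s}
step 11 timeout(3): 3={back,v=2,log=s}
step 12 deliver 3→2: 2={prim,v=2,log=s}
step 13 deliver 2→3: —
step 14 deliver 3→4: 4={back,v=2,log=-}
step 15 deliver 4→3: —
step 16 deliver 3→0: 0={back,v=2,log=-}
step 17 deliver 0→3: —
step 18 deliver 1→4: —
step 19 deliver 1→0: —
step 20 deliver 3→4: —
step 21 deliver 3→2: —
step 22 timeout(0): 0={back,v=3,log=-}
step 23 timeout(0): 0={back,v=4,log=-}
step 24 deliver 2→3: —
step 25 deliver 3→2: —
step 26 deliver 2→3: —
step 27 deliver 3→1: 1={back,v=2,log=s}
step 28 crash(0): 0={✗back,v=4,log=-}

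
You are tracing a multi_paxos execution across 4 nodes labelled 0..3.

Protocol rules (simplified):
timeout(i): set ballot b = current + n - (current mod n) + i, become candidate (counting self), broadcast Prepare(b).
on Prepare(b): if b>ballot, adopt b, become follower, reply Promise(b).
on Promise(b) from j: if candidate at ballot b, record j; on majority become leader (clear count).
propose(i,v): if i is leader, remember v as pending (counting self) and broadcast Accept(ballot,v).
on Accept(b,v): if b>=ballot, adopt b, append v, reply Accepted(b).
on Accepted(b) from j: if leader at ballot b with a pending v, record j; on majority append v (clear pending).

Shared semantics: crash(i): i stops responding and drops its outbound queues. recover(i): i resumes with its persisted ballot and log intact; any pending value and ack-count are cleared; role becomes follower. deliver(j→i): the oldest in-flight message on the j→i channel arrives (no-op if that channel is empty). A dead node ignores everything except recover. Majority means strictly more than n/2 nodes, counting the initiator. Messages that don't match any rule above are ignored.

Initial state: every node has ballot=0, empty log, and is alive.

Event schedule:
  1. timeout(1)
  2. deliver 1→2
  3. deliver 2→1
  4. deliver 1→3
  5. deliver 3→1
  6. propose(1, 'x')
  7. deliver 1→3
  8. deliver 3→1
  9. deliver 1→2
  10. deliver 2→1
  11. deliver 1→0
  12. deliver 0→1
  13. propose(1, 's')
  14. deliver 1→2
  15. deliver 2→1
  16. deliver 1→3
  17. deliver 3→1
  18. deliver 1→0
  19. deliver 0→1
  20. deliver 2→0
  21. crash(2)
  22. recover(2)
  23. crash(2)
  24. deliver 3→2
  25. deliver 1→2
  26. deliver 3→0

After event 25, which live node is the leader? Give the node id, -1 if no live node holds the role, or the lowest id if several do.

1

after 1 — timeout(1): n1:cand/b5/[-]
after 2 — deliver 1→2: n2:foll/b5/[-]
after 3 — deliver 2→1: ·
after 4 — deliver 1→3: n3:foll/b5/[-]
after 5 — deliver 3→1: n1:lead/b5/[-]
after 6 — propose(1,'x'): ·
after 7 — deliver 1→3: n3:foll/b5/[x]
after 8 — deliver 3→1: ·
after 9 — deliver 1→2: n2:foll/b5/[x]
after 10 — deliver 2→1: n1:lead/b5/[x]
after 11 — deliver 1→0: n0:foll/b5/[-]
after 12 — deliver 0→1: ·
after 13 — propose(1,'s'): ·
after 14 — deliver 1→2: n2:foll/b5/[x,s]
after 15 — deliver 2→1: ·
after 16 — deliver 1→3: n3:foll/b5/[x,s]
after 17 — deliver 3→1: n1:lead/b5/[x,s]
after 18 — deliver 1→0: n0:foll/b5/[x]
after 19 — deliver 0→1: ·
after 20 — deliver 2→0: ·
after 21 — crash(2): n2:✗foll/b5/[x,s]
after 22 — recover(2): n2:foll/b5/[x,s]
after 23 — crash(2): n2:✗foll/b5/[x,s]
after 24 — deliver 3→2: ·
after 25 — deliver 1→2: ·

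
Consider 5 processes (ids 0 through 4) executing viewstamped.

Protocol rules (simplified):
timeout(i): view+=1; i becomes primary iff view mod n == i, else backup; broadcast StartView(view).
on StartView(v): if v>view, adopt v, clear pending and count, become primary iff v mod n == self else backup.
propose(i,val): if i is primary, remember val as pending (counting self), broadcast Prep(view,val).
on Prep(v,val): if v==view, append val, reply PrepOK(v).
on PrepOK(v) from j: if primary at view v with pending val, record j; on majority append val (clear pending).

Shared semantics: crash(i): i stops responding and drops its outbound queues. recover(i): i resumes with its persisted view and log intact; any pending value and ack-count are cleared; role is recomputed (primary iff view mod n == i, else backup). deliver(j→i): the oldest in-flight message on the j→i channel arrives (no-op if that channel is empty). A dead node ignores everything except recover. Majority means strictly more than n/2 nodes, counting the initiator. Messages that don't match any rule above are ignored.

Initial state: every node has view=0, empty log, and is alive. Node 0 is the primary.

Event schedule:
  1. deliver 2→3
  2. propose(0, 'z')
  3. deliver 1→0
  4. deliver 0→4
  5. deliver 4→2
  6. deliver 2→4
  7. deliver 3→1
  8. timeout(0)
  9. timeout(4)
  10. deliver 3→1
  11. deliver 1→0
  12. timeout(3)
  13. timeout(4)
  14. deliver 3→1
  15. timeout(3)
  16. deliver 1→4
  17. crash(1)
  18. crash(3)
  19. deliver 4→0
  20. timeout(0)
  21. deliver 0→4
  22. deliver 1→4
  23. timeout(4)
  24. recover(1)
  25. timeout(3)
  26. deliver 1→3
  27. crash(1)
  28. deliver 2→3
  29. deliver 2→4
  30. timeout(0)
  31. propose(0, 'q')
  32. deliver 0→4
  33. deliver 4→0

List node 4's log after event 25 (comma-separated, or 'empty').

[1] deliver 2→3 → ∅
[2] propose(0,'z') → ∅
[3] deliver 1→0 → ∅
[4] deliver 0→4 → N4(back v0 [z])
[5] deliver 4→2 → ∅
[6] deliver 2→4 → ∅
[7] deliver 3→1 → ∅
[8] timeout(0) → N0(back v1 [-])
[9] timeout(4) → N4(back v1 [z])
[10] deliver 3→1 → ∅
[11] deliver 1→0 → ∅
[12] timeout(3) → N3(back v1 [-])
[13] timeout(4) → N4(back v2 [z])
[14] deliver 3→1 → N1(prim v1 [-])
[15] timeout(3) → N3(back v2 [-])
[16] deliver 1→4 → ∅
[17] crash(1) → N1(✗prim v1 [-])
[18] crash(3) → N3(✗back v2 [-])
[19] deliver 4→0 → ∅
[20] timeout(0) → N0(back v2 [-])
[21] deliver 0→4 → ∅
[22] deliver 1→4 → ∅
[23] timeout(4) → N4(back v3 [z])
[24] recover(1) → N1(prim v1 [-])
[25] timeout(3) → ∅

z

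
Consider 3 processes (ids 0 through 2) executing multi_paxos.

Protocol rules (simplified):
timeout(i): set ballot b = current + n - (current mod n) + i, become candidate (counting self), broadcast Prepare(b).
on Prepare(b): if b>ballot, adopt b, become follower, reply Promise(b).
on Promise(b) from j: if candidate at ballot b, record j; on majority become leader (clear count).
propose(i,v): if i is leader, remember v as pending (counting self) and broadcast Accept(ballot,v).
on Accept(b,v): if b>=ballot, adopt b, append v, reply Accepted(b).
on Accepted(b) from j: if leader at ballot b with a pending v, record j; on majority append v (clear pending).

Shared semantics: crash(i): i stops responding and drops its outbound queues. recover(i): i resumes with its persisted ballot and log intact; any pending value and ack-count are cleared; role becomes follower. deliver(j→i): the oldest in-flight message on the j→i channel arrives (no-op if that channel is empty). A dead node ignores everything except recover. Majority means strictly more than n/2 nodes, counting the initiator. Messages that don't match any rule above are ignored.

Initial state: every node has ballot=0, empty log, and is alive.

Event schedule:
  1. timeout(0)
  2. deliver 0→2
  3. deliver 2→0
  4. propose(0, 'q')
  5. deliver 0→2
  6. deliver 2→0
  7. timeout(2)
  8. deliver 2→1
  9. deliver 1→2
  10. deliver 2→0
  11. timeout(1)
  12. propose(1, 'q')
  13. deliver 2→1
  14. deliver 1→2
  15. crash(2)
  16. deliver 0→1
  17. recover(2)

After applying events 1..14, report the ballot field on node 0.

after 1 — timeout(0): n0:cand/b3/[-]
after 2 — deliver 0→2: n2:foll/b3/[-]
after 3 — deliver 2→0: n0:lead/b3/[-]
after 4 — propose(0,'q'): ·
after 5 — deliver 0→2: n2:foll/b3/[q]
after 6 — deliver 2→0: n0:lead/b3/[q]
after 7 — timeout(2): n2:cand/b8/[q]
after 8 — deliver 2→1: n1:foll/b8/[-]
after 9 — deliver 1→2: n2:lead/b8/[q]
after 10 — deliver 2→0: n0:foll/b8/[q]
after 11 — timeout(1): n1:cand/b10/[-]
after 12 — propose(1,'q'): ·
after 13 — deliver 2→1: ·
after 14 — deliver 1→2: n2:foll/b10/[q]

8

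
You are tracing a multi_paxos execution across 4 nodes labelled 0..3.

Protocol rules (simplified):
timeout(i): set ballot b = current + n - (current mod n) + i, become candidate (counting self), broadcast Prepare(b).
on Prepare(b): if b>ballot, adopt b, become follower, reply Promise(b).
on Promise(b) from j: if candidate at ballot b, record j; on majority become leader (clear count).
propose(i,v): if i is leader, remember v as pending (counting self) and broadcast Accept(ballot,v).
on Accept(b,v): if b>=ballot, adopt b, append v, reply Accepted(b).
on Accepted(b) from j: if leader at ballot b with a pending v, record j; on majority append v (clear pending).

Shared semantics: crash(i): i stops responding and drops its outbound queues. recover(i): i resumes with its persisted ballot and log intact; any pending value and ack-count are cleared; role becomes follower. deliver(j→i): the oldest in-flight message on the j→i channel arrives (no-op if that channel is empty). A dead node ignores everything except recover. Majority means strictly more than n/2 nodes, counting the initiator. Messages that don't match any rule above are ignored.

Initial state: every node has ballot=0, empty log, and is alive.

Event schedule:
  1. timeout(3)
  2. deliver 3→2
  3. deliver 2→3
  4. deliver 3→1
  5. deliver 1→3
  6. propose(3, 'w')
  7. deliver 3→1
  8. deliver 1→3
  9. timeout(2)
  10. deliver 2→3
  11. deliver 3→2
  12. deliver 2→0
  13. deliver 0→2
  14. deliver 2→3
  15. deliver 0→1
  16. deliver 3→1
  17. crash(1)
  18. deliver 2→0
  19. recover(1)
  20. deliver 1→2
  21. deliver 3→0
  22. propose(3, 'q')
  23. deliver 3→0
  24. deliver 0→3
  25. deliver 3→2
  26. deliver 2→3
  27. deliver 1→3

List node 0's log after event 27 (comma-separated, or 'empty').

empty

step 1 timeout(3): 3={cand,b=7,log=-}
step 2 deliver 3→2: 2={foll,b=7,log=-}
step 3 deliver 2→3: —
step 4 deliver 3→1: 1={foll,b=7,log=-}
step 5 deliver 1→3: 3={lead,b=7,log=-}
step 6 propose(3,'w'): —
step 7 deliver 3→1: 1={foll,b=7,log=w}
step 8 deliver 1→3: —
step 9 timeout(2): 2={cand,b=10,log=-}
step 10 deliver 2→3: 3={foll,b=10,log=-}
step 11 deliver 3→2: —
step 12 deliver 2→0: 0={foll,b=10,log=-}
step 13 deliver 0→2: —
step 14 deliver 2→3: —
step 15 deliver 0→1: —
step 16 deliver 3→1: —
step 17 crash(1): 1={✗foll,b=7,log=w}
step 18 deliver 2→0: —
step 19 recover(1): 1={foll,b=7,log=w}
step 20 deliver 1→2: —
step 21 deliver 3→0: —
step 22 propose(3,'q'): —
step 23 deliver 3→0: —
step 24 deliver 0→3: —
step 25 deliver 3→2: 2={lead,b=10,log=-}
step 26 deliver 2→3: —
step 27 deliver 1→3: —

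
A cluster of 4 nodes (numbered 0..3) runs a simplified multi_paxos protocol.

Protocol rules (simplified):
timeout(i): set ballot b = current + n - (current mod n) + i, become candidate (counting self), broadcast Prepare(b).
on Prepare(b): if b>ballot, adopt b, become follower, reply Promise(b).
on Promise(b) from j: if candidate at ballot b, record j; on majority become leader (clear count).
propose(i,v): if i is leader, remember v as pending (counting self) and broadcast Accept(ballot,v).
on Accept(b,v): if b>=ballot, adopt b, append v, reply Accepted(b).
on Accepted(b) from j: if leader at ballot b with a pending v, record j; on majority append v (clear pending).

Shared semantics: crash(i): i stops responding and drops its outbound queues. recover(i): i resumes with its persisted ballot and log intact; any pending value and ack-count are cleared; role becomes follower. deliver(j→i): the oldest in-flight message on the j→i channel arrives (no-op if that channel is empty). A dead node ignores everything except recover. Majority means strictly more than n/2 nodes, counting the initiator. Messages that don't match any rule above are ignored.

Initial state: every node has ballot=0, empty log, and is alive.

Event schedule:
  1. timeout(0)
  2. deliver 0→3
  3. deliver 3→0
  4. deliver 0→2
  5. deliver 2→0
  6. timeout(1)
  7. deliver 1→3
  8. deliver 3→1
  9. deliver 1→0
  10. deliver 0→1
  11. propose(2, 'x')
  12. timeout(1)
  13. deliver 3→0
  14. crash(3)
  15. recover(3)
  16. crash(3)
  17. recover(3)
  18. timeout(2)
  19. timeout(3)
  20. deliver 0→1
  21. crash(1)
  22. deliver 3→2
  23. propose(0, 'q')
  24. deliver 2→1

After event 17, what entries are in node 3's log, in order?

empty

1. timeout(0):  <0:cand b4 ->
2. deliver 0→3:  <3:foll b4 ->
3. deliver 3→0:  nop
4. deliver 0→2:  <2:foll b4 ->
5. deliver 2→0:  <0:lead b4 ->
6. timeout(1):  <1:cand b5 ->
7. deliver 1→3:  <3:foll b5 ->
8. deliver 3→1:  nop
9. deliver 1→0:  <0:foll b5 ->
10. deliver 0→1:  nop
11. propose(2,'x'):  nop
12. timeout(1):  <1:cand b9 ->
13. deliver 3→0:  nop
14. crash(3):  <3:✗foll b5 ->
15. recover(3):  <3:foll b5 ->
16. crash(3):  <3:✗foll b5 ->
17. recover(3):  <3:foll b5 ->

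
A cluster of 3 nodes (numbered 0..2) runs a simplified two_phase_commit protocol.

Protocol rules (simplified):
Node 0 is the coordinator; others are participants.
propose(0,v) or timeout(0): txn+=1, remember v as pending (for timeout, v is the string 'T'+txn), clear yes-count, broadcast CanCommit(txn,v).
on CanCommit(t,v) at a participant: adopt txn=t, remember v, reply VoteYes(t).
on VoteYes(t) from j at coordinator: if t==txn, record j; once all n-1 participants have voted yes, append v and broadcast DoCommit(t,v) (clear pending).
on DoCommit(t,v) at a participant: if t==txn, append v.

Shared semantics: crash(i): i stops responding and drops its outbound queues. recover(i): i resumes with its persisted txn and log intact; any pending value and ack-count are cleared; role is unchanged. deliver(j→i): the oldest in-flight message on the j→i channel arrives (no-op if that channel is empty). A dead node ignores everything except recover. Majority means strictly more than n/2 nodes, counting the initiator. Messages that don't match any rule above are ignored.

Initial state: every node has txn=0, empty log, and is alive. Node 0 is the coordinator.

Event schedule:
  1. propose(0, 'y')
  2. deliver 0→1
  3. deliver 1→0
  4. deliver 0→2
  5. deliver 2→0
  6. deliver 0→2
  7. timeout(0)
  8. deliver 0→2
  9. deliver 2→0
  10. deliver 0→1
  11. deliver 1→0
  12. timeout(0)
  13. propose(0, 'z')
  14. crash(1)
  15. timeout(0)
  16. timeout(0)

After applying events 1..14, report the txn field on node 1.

step 1 propose(0,'y'): 0={coor,t=1,log=-}
step 2 deliver 0→1: 1={part,t=1,log=-}
step 3 deliver 1→0: —
step 4 deliver 0→2: 2={part,t=1,log=-}
step 5 deliver 2→0: 0={coor,t=1,log=y}
step 6 deliver 0→2: 2={part,t=1,log=y}
step 7 timeout(0): 0={coor,t=2,log=y}
step 8 deliver 0→2: 2={part,t=2,log=y}
step 9 deliver 2→0: —
step 10 deliver 0→1: 1={part,t=1,log=y}
step 11 deliver 1→0: —
step 12 timeout(0): 0={coor,t=3,log=y}
step 13 propose(0,'z'): 0={coor,t=4,log=y}
step 14 crash(1): 1={✗part,t=1,log=y}

1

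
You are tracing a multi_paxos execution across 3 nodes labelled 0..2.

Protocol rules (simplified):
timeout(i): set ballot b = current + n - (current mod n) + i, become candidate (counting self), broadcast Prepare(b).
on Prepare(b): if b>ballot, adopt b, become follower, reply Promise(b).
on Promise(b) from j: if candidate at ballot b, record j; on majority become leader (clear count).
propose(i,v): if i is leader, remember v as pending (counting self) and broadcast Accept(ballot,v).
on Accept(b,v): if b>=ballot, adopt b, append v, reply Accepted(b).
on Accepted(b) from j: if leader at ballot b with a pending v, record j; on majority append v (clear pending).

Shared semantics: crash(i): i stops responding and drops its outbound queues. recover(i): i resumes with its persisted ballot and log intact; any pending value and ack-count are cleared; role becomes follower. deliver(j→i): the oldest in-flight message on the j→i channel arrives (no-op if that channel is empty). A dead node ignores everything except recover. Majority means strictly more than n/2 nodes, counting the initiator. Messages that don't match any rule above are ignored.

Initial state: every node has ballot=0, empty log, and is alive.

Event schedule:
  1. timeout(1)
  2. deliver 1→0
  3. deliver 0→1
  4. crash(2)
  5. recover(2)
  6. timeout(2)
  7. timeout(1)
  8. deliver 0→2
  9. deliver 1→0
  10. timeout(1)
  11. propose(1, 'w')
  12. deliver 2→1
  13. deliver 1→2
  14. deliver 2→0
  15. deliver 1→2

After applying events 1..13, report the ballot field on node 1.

10

after 1 — timeout(1): n1:cand/b4/[-]
after 2 — deliver 1→0: n0:foll/b4/[-]
after 3 — deliver 0→1: n1:lead/b4/[-]
after 4 — crash(2): n2:✗foll/b0/[-]
after 5 — recover(2): n2:foll/b0/[-]
after 6 — timeout(2): n2:cand/b5/[-]
after 7 — timeout(1): n1:cand/b7/[-]
after 8 — deliver 0→2: ·
after 9 — deliver 1→0: n0:foll/b7/[-]
after 10 — timeout(1): n1:cand/b10/[-]
after 11 — propose(1,'w'): ·
after 12 — deliver 2→1: ·
after 13 — deliver 1→2: ·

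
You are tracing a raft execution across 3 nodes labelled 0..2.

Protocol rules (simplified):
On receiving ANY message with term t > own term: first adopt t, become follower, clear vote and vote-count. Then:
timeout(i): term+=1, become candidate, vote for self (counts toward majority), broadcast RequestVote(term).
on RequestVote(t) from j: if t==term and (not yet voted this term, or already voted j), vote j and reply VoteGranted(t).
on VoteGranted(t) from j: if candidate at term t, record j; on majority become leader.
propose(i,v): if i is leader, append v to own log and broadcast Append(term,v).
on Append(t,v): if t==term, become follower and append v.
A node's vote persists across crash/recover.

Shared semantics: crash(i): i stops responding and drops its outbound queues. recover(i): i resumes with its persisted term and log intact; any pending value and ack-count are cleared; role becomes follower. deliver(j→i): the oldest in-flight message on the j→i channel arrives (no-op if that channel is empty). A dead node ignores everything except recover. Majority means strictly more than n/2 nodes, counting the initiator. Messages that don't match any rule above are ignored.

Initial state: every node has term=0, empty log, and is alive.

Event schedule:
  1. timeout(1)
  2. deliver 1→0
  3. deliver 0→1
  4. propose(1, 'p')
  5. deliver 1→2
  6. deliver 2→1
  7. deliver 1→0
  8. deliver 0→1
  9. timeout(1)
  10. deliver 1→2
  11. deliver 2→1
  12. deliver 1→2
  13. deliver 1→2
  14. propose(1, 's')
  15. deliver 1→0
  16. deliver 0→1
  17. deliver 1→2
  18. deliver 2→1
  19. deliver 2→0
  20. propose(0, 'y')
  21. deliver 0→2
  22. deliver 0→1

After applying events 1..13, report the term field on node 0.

[1] timeout(1) → N1(cand t1 [-])
[2] deliver 1→0 → N0(foll t1 [-])
[3] deliver 0→1 → N1(lead t1 [-])
[4] propose(1,'p') → N1(lead t1 [p])
[5] deliver 1→2 → N2(foll t1 [-])
[6] deliver 2→1 → ∅
[7] deliver 1→0 → N0(foll t1 [p])
[8] deliver 0→1 → ∅
[9] timeout(1) → N1(cand t2 [p])
[10] deliver 1→2 → N2(foll t1 [p])
[11] deliver 2→1 → ∅
[12] deliver 1→2 → N2(foll t2 [p])
[13] deliver 1→2 → ∅

1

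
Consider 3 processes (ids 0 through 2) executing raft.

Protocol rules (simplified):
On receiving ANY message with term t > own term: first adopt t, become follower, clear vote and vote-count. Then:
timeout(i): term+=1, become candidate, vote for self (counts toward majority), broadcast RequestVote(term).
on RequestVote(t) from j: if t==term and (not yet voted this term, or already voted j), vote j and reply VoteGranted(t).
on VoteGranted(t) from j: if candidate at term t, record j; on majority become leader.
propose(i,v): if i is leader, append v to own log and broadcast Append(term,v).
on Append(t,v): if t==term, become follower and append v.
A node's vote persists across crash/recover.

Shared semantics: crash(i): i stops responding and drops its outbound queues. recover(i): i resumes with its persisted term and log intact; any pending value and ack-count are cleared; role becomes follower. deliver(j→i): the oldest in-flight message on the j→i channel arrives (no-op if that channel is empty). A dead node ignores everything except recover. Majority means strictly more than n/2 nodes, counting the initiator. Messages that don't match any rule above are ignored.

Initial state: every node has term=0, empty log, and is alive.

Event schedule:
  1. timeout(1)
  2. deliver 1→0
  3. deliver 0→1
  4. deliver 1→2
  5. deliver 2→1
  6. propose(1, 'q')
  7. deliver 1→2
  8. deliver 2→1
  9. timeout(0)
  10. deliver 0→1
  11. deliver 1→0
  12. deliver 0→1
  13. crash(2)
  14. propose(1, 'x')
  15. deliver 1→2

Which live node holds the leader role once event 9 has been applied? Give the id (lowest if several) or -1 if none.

after 1 — timeout(1): n1:cand/t1/[-]
after 2 — deliver 1→0: n0:foll/t1/[-]
after 3 — deliver 0→1: n1:lead/t1/[-]
after 4 — deliver 1→2: n2:foll/t1/[-]
after 5 — deliver 2→1: ·
after 6 — propose(1,'q'): n1:lead/t1/[q]
after 7 — deliver 1→2: n2:foll/t1/[q]
after 8 — deliver 2→1: ·
after 9 — timeout(0): n0:cand/t2/[-]

1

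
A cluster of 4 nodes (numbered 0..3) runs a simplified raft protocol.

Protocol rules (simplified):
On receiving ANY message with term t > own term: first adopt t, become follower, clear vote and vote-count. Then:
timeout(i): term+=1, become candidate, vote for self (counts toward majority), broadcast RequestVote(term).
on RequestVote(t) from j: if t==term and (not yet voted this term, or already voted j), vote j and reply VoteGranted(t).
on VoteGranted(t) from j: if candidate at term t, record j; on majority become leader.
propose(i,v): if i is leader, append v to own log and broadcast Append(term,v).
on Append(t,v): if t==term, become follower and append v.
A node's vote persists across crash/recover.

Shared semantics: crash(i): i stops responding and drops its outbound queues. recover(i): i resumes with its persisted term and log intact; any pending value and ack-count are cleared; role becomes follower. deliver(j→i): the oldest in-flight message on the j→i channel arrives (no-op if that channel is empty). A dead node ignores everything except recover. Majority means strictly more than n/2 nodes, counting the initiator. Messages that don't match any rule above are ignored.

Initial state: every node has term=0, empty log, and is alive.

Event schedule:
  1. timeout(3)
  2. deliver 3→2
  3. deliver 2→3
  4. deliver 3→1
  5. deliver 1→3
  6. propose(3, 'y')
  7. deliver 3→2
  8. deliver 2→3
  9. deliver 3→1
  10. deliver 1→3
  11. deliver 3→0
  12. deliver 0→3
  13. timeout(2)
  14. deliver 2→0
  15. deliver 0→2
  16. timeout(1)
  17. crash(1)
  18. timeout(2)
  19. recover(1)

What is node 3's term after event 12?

step 1 timeout(3): 3={cand,t=1,log=-}
step 2 deliver 3→2: 2={foll,t=1,log=-}
step 3 deliver 2→3: —
step 4 deliver 3→1: 1={foll,t=1,log=-}
step 5 deliver 1→3: 3={lead,t=1,log=-}
step 6 propose(3,'y'): 3={lead,t=1,log=y}
step 7 deliver 3→2: 2={foll,t=1,log=y}
step 8 deliver 2→3: —
step 9 deliver 3→1: 1={foll,t=1,log=y}
step 10 deliver 1→3: —
step 11 deliver 3→0: 0={foll,t=1,log=-}
step 12 deliver 0→3: —

1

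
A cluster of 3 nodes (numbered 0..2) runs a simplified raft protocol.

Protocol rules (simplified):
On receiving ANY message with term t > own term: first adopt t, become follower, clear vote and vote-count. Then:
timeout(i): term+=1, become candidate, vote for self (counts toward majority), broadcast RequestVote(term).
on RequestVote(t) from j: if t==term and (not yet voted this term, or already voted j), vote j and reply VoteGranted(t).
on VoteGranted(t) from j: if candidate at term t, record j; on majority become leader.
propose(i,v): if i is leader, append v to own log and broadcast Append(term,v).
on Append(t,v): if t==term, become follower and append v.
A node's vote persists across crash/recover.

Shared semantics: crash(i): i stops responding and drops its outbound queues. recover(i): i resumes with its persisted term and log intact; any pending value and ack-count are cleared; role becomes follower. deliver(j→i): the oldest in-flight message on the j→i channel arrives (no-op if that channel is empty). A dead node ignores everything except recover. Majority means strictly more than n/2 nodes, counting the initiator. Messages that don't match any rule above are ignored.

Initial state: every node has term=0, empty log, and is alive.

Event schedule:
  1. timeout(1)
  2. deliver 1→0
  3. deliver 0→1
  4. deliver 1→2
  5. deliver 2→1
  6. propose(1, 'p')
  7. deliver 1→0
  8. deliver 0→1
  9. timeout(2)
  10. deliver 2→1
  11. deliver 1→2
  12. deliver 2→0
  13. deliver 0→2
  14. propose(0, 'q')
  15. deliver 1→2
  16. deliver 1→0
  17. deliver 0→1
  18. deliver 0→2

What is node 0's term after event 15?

2

1. timeout(1):  <1:cand t1 ->
2. deliver 1→0:  <0:foll t1 ->
3. deliver 0→1:  <1:lead t1 ->
4. deliver 1→2:  <2:foll t1 ->
5. deliver 2→1:  nop
6. propose(1,'p'):  <1:lead t1 p>
7. deliver 1→0:  <0:foll t1 p>
8. deliver 0→1:  nop
9. timeout(2):  <2:cand t2 ->
10. deliver 2→1:  <1:foll t2 p>
11. deliver 1→2:  nop
12. deliver 2→0:  <0:foll t2 p>
13. deliver 0→2:  <2:lead t2 ->
14. propose(0,'q'):  nop
15. deliver 1→2:  nop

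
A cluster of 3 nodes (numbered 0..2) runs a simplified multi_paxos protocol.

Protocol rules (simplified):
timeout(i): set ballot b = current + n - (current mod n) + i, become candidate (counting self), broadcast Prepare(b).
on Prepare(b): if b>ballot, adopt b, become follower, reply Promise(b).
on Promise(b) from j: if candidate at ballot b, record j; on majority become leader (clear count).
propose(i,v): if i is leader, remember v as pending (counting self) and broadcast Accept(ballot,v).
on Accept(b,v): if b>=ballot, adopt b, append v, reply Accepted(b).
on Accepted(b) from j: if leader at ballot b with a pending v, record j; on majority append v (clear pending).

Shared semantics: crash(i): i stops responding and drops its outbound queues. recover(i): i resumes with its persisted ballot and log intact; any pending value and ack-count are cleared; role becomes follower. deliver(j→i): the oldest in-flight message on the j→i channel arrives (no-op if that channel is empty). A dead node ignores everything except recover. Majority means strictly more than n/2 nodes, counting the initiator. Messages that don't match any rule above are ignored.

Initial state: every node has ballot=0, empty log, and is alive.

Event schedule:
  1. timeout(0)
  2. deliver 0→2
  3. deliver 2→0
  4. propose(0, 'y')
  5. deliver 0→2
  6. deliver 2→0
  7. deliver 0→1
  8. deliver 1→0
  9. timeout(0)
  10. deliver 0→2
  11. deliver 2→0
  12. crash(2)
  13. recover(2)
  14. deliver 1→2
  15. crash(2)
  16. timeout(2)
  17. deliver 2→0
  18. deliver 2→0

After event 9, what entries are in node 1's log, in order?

after 1 — timeout(0): n0:cand/b3/[-]
after 2 — deliver 0→2: n2:foll/b3/[-]
after 3 — deliver 2→0: n0:lead/b3/[-]
after 4 — propose(0,'y'): ·
after 5 — deliver 0→2: n2:foll/b3/[y]
after 6 — deliver 2→0: n0:lead/b3/[y]
after 7 — deliver 0→1: n1:foll/b3/[-]
after 8 — deliver 1→0: ·
after 9 — timeout(0): n0:cand/b6/[y]

empty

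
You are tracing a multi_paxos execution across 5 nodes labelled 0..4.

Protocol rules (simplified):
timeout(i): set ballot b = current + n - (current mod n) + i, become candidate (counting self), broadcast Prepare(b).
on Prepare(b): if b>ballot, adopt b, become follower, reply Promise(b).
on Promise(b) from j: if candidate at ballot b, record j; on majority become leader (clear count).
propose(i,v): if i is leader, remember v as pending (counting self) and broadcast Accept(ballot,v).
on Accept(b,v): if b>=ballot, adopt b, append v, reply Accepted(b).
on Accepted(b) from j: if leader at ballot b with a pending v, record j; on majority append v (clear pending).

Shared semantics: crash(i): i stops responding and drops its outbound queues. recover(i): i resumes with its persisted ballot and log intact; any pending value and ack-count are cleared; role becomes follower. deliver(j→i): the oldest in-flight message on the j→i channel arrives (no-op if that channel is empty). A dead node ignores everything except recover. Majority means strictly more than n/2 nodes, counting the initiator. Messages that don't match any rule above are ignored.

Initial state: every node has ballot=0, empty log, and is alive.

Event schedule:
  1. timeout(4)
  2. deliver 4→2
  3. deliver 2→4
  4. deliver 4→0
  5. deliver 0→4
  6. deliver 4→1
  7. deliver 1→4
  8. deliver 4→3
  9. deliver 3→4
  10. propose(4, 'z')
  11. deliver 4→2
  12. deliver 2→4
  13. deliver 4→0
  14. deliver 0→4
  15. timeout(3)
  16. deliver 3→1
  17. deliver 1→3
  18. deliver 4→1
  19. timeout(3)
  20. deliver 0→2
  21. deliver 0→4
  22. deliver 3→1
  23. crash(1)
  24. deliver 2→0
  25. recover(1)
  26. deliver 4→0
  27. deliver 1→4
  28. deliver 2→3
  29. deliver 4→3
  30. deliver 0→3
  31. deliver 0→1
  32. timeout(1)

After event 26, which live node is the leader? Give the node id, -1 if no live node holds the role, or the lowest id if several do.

4

after 1 — timeout(4): n4:cand/b9/[-]
after 2 — deliver 4→2: n2:foll/b9/[-]
after 3 — deliver 2→4: ·
after 4 — deliver 4→0: n0:foll/b9/[-]
after 5 — deliver 0→4: n4:lead/b9/[-]
after 6 — deliver 4→1: n1:foll/b9/[-]
after 7 — deliver 1→4: ·
after 8 — deliver 4→3: n3:foll/b9/[-]
after 9 — deliver 3→4: ·
after 10 — propose(4,'z'): ·
after 11 — deliver 4→2: n2:foll/b9/[z]
after 12 — deliver 2→4: ·
after 13 — deliver 4→0: n0:foll/b9/[z]
after 14 — deliver 0→4: n4:lead/b9/[z]
after 15 — timeout(3): n3:cand/b13/[-]
after 16 — deliver 3→1: n1:foll/b13/[-]
after 17 — deliver 1→3: ·
after 18 — deliver 4→1: ·
after 19 — timeout(3): n3:cand/b18/[-]
after 20 — deliver 0→2: ·
after 21 — deliver 0→4: ·
after 22 — deliver 3→1: n1:foll/b18/[-]
after 23 — crash(1): n1:✗foll/b18/[-]
after 24 — deliver 2→0: ·
after 25 — recover(1): n1:foll/b18/[-]
after 26 — deliver 4→0: ·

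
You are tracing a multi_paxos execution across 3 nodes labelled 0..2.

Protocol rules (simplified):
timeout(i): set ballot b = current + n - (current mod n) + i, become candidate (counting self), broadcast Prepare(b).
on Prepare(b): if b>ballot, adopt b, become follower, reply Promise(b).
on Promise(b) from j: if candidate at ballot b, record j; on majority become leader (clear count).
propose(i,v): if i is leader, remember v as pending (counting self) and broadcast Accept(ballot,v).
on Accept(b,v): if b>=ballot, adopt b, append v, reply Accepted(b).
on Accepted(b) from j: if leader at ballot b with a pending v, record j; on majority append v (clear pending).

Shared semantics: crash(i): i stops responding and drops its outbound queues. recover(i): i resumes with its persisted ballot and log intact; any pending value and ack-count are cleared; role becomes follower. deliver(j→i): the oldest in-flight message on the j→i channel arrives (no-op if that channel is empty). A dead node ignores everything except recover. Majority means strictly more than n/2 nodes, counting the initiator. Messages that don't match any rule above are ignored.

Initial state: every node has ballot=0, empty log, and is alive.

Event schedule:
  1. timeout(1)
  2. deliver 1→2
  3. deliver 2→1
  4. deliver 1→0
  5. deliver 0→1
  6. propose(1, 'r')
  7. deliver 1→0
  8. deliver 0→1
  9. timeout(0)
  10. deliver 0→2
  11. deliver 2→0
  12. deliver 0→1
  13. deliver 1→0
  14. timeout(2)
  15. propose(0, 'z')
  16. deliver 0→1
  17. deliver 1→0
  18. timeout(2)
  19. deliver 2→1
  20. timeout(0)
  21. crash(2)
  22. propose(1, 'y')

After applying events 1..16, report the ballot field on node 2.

11

after 1 — timeout(1): n1:cand/b4/[-]
after 2 — deliver 1→2: n2:foll/b4/[-]
after 3 — deliver 2→1: n1:lead/b4/[-]
after 4 — deliver 1→0: n0:foll/b4/[-]
after 5 — deliver 0→1: ·
after 6 — propose(1,'r'): ·
after 7 — deliver 1→0: n0:foll/b4/[r]
after 8 — deliver 0→1: n1:lead/b4/[r]
after 9 — timeout(0): n0:cand/b6/[r]
after 10 — deliver 0→2: n2:foll/b6/[-]
after 11 — deliver 2→0: n0:lead/b6/[r]
after 12 — deliver 0→1: n1:foll/b6/[r]
after 13 — deliver 1→0: ·
after 14 — timeout(2): n2:cand/b11/[-]
after 15 — propose(0,'z'): ·
after 16 — deliver 0→1: n1:foll/b6/[r,z]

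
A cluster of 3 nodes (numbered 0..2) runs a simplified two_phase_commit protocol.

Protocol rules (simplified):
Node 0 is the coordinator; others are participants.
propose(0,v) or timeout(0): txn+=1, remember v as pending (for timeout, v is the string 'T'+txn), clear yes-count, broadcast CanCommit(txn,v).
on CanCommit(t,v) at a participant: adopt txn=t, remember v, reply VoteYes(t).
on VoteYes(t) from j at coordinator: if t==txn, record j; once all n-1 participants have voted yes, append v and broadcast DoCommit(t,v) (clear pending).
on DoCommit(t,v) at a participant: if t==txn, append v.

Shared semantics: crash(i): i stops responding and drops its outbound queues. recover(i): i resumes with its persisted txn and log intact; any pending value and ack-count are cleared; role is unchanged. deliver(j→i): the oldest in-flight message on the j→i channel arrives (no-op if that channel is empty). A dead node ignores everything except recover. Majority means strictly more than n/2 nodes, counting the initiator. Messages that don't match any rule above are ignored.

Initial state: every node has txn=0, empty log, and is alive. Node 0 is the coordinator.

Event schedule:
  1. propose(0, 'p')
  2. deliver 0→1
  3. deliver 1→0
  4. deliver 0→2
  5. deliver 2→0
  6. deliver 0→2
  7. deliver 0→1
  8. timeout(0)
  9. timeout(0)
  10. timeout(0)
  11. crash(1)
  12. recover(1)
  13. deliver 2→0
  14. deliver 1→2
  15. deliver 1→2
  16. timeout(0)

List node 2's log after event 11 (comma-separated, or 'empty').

after 1 — propose(0,'p'): n0:coor/t1/[-]
after 2 — deliver 0→1: n1:part/t1/[-]
after 3 — deliver 1→0: ·
after 4 — deliver 0→2: n2:part/t1/[-]
after 5 — deliver 2→0: n0:coor/t1/[p]
after 6 — deliver 0→2: n2:part/t1/[p]
after 7 — deliver 0→1: n1:part/t1/[p]
after 8 — timeout(0): n0:coor/t2/[p]
after 9 — timeout(0): n0:coor/t3/[p]
after 10 — timeout(0): n0:coor/t4/[p]
after 11 — crash(1): n1:✗part/t1/[p]

p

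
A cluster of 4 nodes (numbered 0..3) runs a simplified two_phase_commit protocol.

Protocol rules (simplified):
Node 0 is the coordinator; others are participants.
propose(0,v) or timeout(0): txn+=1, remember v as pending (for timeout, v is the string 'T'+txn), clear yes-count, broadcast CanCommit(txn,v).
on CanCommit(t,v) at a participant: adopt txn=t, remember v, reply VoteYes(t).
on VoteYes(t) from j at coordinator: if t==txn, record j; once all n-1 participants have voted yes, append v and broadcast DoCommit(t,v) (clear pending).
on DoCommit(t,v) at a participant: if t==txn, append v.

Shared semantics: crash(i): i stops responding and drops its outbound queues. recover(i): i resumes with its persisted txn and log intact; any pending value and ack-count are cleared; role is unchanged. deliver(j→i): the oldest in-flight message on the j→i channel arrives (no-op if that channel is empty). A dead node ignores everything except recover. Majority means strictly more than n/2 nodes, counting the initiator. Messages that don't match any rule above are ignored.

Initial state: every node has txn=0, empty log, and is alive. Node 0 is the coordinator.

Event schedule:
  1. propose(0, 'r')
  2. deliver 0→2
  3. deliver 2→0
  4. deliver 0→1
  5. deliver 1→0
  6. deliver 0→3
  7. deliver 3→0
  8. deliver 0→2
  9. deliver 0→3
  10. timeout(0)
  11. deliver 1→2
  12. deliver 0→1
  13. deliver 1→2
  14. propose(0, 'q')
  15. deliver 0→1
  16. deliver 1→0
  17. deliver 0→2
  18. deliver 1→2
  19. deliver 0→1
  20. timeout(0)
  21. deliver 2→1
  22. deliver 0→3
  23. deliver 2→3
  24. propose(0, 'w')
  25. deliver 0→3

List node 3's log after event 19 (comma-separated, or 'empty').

r

1. propose(0,'r'):  <0:coor t1 ->
2. deliver 0→2:  <2:part t1 ->
3. deliver 2→0:  nop
4. deliver 0→1:  <1:part t1 ->
5. deliver 1→0:  nop
6. deliver 0→3:  <3:part t1 ->
7. deliver 3→0:  <0:coor t1 r>
8. deliver 0→2:  <2:part t1 r>
9. deliver 0→3:  <3:part t1 r>
10. timeout(0):  <0:coor t2 r>
11. deliver 1→2:  nop
12. deliver 0→1:  <1:part t1 r>
13. deliver 1→2:  nop
14. propose(0,'q'):  <0:coor t3 r>
15. deliver 0→1:  <1:part t2 r>
16. deliver 1→0:  nop
17. deliver 0→2:  <2:part t2 r>
18. deliver 1→2:  nop
19. deliver 0→1:  <1:part t3 r>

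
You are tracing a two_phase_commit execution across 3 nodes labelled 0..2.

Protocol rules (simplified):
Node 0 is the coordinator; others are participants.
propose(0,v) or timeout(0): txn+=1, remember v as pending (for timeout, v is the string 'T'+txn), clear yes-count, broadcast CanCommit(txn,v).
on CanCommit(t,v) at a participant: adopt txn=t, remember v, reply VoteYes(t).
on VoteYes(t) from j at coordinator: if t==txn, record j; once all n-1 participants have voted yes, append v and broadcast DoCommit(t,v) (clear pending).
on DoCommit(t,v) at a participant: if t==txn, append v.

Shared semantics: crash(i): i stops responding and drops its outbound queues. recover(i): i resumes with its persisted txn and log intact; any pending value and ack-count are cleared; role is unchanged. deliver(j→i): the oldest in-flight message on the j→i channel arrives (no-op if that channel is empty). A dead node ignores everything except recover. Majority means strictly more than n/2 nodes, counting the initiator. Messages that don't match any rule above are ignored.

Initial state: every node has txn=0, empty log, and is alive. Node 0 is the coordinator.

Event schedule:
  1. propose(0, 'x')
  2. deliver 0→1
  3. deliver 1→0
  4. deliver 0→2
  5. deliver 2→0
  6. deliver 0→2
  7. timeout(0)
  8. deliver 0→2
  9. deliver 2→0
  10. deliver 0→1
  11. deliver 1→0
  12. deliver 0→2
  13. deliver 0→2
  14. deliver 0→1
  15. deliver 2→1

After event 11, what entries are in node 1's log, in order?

x

step 1 propose(0,'x'): 0={coor,t=1,log=-}
step 2 deliver 0→1: 1={part,t=1,log=-}
step 3 deliver 1→0: —
step 4 deliver 0→2: 2={part,t=1,log=-}
step 5 deliver 2→0: 0={coor,t=1,log=x}
step 6 deliver 0→2: 2={part,t=1,log=x}
step 7 timeout(0): 0={coor,t=2,log=x}
step 8 deliver 0→2: 2={part,t=2,log=x}
step 9 deliver 2→0: —
step 10 deliver 0→1: 1={part,t=1,log=x}
step 11 deliver 1→0: —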